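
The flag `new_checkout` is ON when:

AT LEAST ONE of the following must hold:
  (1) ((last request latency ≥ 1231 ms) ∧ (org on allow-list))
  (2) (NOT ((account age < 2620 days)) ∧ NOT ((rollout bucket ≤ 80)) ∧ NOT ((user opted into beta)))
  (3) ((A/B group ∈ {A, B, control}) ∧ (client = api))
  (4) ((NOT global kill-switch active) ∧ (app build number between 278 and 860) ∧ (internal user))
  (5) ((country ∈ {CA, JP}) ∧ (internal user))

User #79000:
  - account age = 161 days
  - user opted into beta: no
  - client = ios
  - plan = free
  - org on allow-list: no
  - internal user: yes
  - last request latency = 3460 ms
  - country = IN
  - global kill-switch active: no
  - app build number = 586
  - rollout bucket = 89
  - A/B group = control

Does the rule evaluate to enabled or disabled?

Enabled

Atomic conditions:
  last request latency ≥ 1231 ms: 3460 ≥ 1231 is true
  org on allow-list: no → false
  account age < 2620 days: 161 < 2620 is true
  rollout bucket ≤ 80: 89 ≤ 80 is false
  user opted into beta: no → false
  A/B group ∈ {A, B, control}: control is in the set → true
  client = api: ios == api is false
  NOT global kill-switch active: no → true
  app build number between 278 and 860: 586 in [278, 860] is true
  internal user: yes → true
  country ∈ {CA, JP}: IN is not in the set → false
Combine:
[1] true AND false = false
[2.1] NOT true = false
[2.2] NOT false = true
[2.3] NOT false = true
[2] false AND true AND true = false
[3] true AND false = false
[4] true AND true AND true = true
[5] false AND true = false
[root] false OR false OR false OR true OR false = true
Overall: true → enabled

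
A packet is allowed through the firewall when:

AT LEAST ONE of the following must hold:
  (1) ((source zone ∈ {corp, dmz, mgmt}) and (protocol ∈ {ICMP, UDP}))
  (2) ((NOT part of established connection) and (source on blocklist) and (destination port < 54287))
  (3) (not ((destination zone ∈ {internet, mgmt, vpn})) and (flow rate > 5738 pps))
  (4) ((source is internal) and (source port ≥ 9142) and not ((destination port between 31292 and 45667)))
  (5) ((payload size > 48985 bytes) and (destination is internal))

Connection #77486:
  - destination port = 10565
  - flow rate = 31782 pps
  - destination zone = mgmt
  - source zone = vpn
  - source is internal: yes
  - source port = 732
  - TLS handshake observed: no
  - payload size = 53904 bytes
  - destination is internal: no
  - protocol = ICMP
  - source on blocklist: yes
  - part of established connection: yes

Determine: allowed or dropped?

Atomic conditions:
  source zone ∈ {corp, dmz, mgmt}: vpn is not in the set → false
  protocol ∈ {ICMP, UDP}: ICMP is in the set → true
  NOT part of established connection: yes → false
  source on blocklist: yes → true
  destination port < 54287: 10565 < 54287 is true
  destination zone ∈ {internet, mgmt, vpn}: mgmt is in the set → true
  flow rate > 5738 pps: 31782 > 5738 is true
  source is internal: yes → true
  source port ≥ 9142: 732 ≥ 9142 is false
  destination port between 31292 and 45667: 10565 in [31292, 45667] is false
  payload size > 48985 bytes: 53904 > 48985 is true
  destination is internal: no → false
Combine:
[1] false AND true = false
[2] false AND true AND true = false
[3.1] NOT true = false
[3] false AND true = false
[4.3] NOT false = true
[4] true AND false AND true = false
[5] true AND false = false
[root] false OR false OR false OR false OR false = false
Overall: false → dropped

Dropped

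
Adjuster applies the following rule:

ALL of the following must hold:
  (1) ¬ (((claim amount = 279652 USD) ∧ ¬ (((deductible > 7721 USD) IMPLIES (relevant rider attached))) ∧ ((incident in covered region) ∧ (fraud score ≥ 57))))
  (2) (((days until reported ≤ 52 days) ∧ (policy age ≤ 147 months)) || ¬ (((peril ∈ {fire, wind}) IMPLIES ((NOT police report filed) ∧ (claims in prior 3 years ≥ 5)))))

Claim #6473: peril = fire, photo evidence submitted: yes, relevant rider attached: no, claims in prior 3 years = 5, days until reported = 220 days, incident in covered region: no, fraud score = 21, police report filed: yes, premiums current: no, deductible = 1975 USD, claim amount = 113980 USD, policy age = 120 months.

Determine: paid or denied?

Atomic conditions:
  claim amount = 279652 USD: 113980 == 279652 is false
  deductible > 7721 USD: 1975 > 7721 is false
  relevant rider attached: no → false
  incident in covered region: no → false
  fraud score ≥ 57: 21 ≥ 57 is false
  days until reported ≤ 52 days: 220 ≤ 52 is false
  policy age ≤ 147 months: 120 ≤ 147 is true
  peril ∈ {fire, wind}: fire is in the set → true
  NOT police report filed: yes → false
  claims in prior 3 years ≥ 5: 5 ≥ 5 is true
Combine:
[1.1.2.1] false → false (antecedent false ⇒ implication holds) = true
[1.1.2] NOT true = false
[1.1.3] false AND false = false
[1.1] false AND false AND false = false
[1] NOT false = true
[2.1] false AND true = false
[2.2.1.2] false AND true = false
[2.2.1] true → false = false
[2.2] NOT false = true
[2] false OR true = true
[root] true AND true = true
Overall: true → paid

Paid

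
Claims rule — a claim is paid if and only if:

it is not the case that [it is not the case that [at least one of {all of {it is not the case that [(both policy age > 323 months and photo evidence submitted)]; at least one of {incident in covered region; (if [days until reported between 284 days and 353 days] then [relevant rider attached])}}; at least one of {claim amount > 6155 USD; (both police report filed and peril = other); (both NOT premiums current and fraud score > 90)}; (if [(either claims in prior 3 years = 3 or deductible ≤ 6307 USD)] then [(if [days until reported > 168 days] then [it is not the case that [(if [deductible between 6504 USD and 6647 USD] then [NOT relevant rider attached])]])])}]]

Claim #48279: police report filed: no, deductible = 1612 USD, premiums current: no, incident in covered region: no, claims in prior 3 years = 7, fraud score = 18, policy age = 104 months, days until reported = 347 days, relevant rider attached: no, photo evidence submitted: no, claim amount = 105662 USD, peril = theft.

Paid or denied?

Paid

Atomic conditions:
  policy age > 323 months: 104 > 323 is false
  photo evidence submitted: no → false
  incident in covered region: no → false
  days until reported between 284 days and 353 days: 347 in [284, 353] is true
  relevant rider attached: no → false
  claim amount > 6155 USD: 105662 > 6155 is true
  police report filed: no → false
  peril = other: theft == other is false
  NOT premiums current: no → true
  fraud score > 90: 18 > 90 is false
  claims in prior 3 years = 3: 7 == 3 is false
  deductible ≤ 6307 USD: 1612 ≤ 6307 is true
  days until reported > 168 days: 347 > 168 is true
  deductible between 6504 USD and 6647 USD: 1612 in [6504, 6647] is false
  NOT relevant rider attached: no → true
Combine:
[1.1.1.1.1] false AND false = false
[1.1.1.1] NOT false = true
[1.1.1.2.2] true → false = false
[1.1.1.2] false OR false = false
[1.1.1] true AND false = false
[1.1.2.2] false AND false = false
[1.1.2.3] true AND false = false
[1.1.2] true OR false OR false = true
[1.1.3.1] false OR true = true
[1.1.3.2.2.1] false → true (antecedent false ⇒ implication holds) = true
[1.1.3.2.2] NOT true = false
[1.1.3.2] true → false = false
[1.1.3] true → false = false
[1.1] false OR true OR false = true
[1] NOT true = false
[root] NOT false = true
Overall: true → paid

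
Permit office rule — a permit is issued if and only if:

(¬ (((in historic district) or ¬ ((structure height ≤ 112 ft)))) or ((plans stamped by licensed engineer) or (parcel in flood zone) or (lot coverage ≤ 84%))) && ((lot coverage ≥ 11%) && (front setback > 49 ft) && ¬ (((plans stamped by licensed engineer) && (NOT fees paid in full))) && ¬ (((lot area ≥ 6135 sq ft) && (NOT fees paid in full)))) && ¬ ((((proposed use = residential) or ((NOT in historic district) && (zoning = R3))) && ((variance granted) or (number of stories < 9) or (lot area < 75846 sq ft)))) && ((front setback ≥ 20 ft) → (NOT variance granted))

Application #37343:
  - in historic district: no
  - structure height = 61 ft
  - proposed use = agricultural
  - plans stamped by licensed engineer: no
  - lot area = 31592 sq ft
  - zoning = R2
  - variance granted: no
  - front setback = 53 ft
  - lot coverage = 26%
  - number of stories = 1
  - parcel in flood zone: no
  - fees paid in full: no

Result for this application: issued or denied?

Atomic conditions:
  in historic district: no → false
  structure height ≤ 112 ft: 61 ≤ 112 is true
  plans stamped by licensed engineer: no → false
  parcel in flood zone: no → false
  lot coverage ≤ 84%: 26 ≤ 84 is true
  lot coverage ≥ 11%: 26 ≥ 11 is true
  front setback > 49 ft: 53 > 49 is true
  NOT fees paid in full: no → true
  lot area ≥ 6135 sq ft: 31592 ≥ 6135 is true
  proposed use = residential: agricultural == residential is false
  NOT in historic district: no → true
  zoning = R3: R2 == R3 is false
  variance granted: no → false
  number of stories < 9: 1 < 9 is true
  lot area < 75846 sq ft: 31592 < 75846 is true
  front setback ≥ 20 ft: 53 ≥ 20 is true
  NOT variance granted: no → true
Combine:
[1.1.1.2] NOT true = false
[1.1.1] false OR false = false
[1.1] NOT false = true
[1.2] false OR false OR true = true
[1] true OR true = true
[2.3.1] false AND true = false
[2.3] NOT false = true
[2.4.1] true AND true = true
[2.4] NOT true = false
[2] true AND true AND true AND false = false
[3.1.1.2] true AND false = false
[3.1.1] false OR false = false
[3.1.2] false OR true OR true = true
[3.1] false AND true = false
[3] NOT false = true
[4] true → true = true
[root] true AND false AND true AND true = false
Overall: false → denied

Denied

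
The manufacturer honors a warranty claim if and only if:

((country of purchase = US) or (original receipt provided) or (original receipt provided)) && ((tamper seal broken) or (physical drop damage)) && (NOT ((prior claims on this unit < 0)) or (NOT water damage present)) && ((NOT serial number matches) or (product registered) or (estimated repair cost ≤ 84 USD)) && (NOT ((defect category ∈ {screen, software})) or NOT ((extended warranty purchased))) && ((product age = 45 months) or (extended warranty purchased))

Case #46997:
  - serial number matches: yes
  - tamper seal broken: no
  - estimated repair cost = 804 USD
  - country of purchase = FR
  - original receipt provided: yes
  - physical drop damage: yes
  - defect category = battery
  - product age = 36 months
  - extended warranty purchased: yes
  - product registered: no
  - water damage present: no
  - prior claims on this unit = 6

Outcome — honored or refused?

Refused

Atomic conditions:
  country of purchase = US: FR == US is false
  original receipt provided: yes → true
  tamper seal broken: no → false
  physical drop damage: yes → true
  prior claims on this unit < 0: 6 < 0 is false
  NOT water damage present: no → true
  NOT serial number matches: yes → false
  product registered: no → false
  estimated repair cost ≤ 84 USD: 804 ≤ 84 is false
  defect category ∈ {screen, software}: battery is not in the set → false
  extended warranty purchased: yes → true
  product age = 45 months: 36 == 45 is false
Combine:
[1] false OR true OR true = true
[2] false OR true = true
[3.1] NOT false = true
[3] true OR true = true
[4] false OR false OR false = false
[5.1] NOT false = true
[5.2] NOT true = false
[5] true OR false = true
[6] false OR true = true
[root] true AND true AND true AND false AND true AND true = false
Overall: false → refused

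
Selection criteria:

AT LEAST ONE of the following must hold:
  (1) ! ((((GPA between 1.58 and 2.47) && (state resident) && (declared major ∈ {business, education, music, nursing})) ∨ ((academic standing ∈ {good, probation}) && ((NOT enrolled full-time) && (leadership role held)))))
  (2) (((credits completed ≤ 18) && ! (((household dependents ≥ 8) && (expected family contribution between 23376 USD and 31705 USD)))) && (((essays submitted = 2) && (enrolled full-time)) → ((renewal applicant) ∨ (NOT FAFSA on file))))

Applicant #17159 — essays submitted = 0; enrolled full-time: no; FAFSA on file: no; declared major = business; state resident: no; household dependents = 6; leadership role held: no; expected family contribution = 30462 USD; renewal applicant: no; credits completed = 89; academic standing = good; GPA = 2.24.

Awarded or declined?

Awarded

Atomic conditions:
  GPA between 1.58 and 2.47: 2.24 in [1.58, 2.47] is true
  state resident: no → false
  declared major ∈ {business, education, music, nursing}: business is in the set → true
  academic standing ∈ {good, probation}: good is in the set → true
  NOT enrolled full-time: no → true
  leadership role held: no → false
  credits completed ≤ 18: 89 ≤ 18 is false
  household dependents ≥ 8: 6 ≥ 8 is false
  expected family contribution between 23376 USD and 31705 USD: 30462 in [23376, 31705] is true
  essays submitted = 2: 0 == 2 is false
  enrolled full-time: no → false
  renewal applicant: no → false
  NOT FAFSA on file: no → true
Combine:
[1.1.1] true AND false AND true = false
[1.1.2.2] true AND false = false
[1.1.2] true AND false = false
[1.1] false OR false = false
[1] NOT false = true
[2.1.2.1] false AND true = false
[2.1.2] NOT false = true
[2.1] false AND true = false
[2.2.1] false AND false = false
[2.2.2] false OR true = true
[2.2] false → true (antecedent false ⇒ implication holds) = true
[2] false AND true = false
[root] true OR false = true
Overall: true → awarded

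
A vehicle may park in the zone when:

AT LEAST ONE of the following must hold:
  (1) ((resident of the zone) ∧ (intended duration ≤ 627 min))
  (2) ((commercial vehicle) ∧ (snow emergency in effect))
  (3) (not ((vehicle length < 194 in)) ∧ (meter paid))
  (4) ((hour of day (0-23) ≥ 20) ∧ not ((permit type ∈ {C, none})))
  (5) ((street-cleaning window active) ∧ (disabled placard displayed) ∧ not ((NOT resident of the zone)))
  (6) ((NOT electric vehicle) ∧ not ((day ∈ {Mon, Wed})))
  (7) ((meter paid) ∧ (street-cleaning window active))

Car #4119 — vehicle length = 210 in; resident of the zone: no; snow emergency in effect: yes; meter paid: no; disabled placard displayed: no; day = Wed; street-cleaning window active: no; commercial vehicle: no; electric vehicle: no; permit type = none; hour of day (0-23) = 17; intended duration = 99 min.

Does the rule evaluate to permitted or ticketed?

Ticketed

Atomic conditions:
  resident of the zone: no → false
  intended duration ≤ 627 min: 99 ≤ 627 is true
  commercial vehicle: no → false
  snow emergency in effect: yes → true
  vehicle length < 194 in: 210 < 194 is false
  meter paid: no → false
  hour of day (0-23) ≥ 20: 17 ≥ 20 is false
  permit type ∈ {C, none}: none is in the set → true
  street-cleaning window active: no → false
  disabled placard displayed: no → false
  NOT resident of the zone: no → true
  NOT electric vehicle: no → true
  day ∈ {Mon, Wed}: Wed is in the set → true
Combine:
[1] false AND true = false
[2] false AND true = false
[3.1] NOT false = true
[3] true AND false = false
[4.2] NOT true = false
[4] false AND false = false
[5.3] NOT true = false
[5] false AND false AND false = false
[6.2] NOT true = false
[6] true AND false = false
[7] false AND false = false
[root] false OR false OR false OR false OR false OR false OR false = false
Overall: false → ticketed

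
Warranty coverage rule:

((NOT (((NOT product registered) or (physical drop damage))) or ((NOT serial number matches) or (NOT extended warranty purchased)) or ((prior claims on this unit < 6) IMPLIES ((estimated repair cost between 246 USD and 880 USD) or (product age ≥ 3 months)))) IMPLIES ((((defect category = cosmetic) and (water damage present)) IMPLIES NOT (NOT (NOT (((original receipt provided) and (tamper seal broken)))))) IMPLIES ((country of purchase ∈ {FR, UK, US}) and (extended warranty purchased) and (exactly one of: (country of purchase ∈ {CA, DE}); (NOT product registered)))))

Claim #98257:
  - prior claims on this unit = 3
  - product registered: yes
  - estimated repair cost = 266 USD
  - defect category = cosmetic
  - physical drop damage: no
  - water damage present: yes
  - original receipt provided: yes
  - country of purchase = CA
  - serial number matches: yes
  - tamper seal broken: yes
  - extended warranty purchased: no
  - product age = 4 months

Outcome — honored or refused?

Honored

Atomic conditions:
  NOT product registered: yes → false
  physical drop damage: no → false
  NOT serial number matches: yes → false
  NOT extended warranty purchased: no → true
  prior claims on this unit < 6: 3 < 6 is true
  estimated repair cost between 246 USD and 880 USD: 266 in [246, 880] is true
  product age ≥ 3 months: 4 ≥ 3 is true
  defect category = cosmetic: cosmetic == cosmetic is true
  water damage present: yes → true
  original receipt provided: yes → true
  tamper seal broken: yes → true
  country of purchase ∈ {FR, UK, US}: CA is not in the set → false
  extended warranty purchased: no → false
  country of purchase ∈ {CA, DE}: CA is in the set → true
Combine:
[1.1.1] false OR false = false
[1.1] NOT false = true
[1.2] false OR true = true
[1.3.2] true OR true = true
[1.3] true → true = true
[1] true OR true OR true = true
[2.1.1] true AND true = true
[2.1.2.1.1.1] true AND true = true
[2.1.2.1.1] NOT true = false
[2.1.2.1] NOT false = true
[2.1.2] NOT true = false
[2.1] true → false = false
[2.2.3] exactly-one(true, false) = true
[2.2] false AND false AND true = false
[2] false → false (antecedent false ⇒ implication holds) = true
[root] true → true = true
Overall: true → honored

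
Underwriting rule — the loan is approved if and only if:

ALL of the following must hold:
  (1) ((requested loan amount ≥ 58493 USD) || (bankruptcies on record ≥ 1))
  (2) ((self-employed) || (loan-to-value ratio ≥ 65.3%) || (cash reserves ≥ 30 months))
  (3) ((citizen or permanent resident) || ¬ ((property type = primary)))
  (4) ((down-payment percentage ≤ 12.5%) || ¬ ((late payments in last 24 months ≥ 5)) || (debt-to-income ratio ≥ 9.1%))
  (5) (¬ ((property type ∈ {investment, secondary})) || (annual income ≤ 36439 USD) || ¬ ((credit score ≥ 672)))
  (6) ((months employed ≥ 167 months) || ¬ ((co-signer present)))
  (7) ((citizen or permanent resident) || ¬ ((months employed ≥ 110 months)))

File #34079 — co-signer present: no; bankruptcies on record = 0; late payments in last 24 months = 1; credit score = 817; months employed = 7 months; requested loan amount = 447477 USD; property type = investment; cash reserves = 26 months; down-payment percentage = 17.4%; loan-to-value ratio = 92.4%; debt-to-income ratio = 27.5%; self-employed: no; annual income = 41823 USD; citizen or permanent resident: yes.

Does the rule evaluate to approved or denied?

Denied

Atomic conditions:
  requested loan amount ≥ 58493 USD: 447477 ≥ 58493 is true
  bankruptcies on record ≥ 1: 0 ≥ 1 is false
  self-employed: no → false
  loan-to-value ratio ≥ 65.3%: 92.4 ≥ 65.3 is true
  cash reserves ≥ 30 months: 26 ≥ 30 is false
  citizen or permanent resident: yes → true
  property type = primary: investment == primary is false
  down-payment percentage ≤ 12.5%: 17.4 ≤ 12.5 is false
  late payments in last 24 months ≥ 5: 1 ≥ 5 is false
  debt-to-income ratio ≥ 9.1%: 27.5 ≥ 9.1 is true
  property type ∈ {investment, secondary}: investment is in the set → true
  annual income ≤ 36439 USD: 41823 ≤ 36439 is false
  credit score ≥ 672: 817 ≥ 672 is true
  months employed ≥ 167 months: 7 ≥ 167 is false
  co-signer present: no → false
  months employed ≥ 110 months: 7 ≥ 110 is false
Combine:
[1] true OR false = true
[2] false OR true OR false = true
[3.2] NOT false = true
[3] true OR true = true
[4.2] NOT false = true
[4] false OR true OR true = true
[5.1] NOT true = false
[5.3] NOT true = false
[5] false OR false OR false = false
[6.2] NOT false = true
[6] false OR true = true
[7.2] NOT false = true
[7] true OR true = true
[root] true AND true AND true AND true AND false AND true AND true = false
Overall: false → denied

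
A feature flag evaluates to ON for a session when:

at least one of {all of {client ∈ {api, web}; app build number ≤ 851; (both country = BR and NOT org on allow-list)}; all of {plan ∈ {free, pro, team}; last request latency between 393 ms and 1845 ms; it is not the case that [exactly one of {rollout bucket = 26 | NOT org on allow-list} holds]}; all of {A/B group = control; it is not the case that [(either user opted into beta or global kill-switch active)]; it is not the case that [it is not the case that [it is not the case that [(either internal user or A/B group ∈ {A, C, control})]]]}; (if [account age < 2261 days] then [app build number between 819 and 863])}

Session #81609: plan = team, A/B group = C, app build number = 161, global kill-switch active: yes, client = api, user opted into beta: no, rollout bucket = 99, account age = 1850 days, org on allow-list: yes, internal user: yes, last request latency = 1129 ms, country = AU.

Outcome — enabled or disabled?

Atomic conditions:
  client ∈ {api, web}: api is in the set → true
  app build number ≤ 851: 161 ≤ 851 is true
  country = BR: AU == BR is false
  NOT org on allow-list: yes → false
  plan ∈ {free, pro, team}: team is in the set → true
  last request latency between 393 ms and 1845 ms: 1129 in [393, 1845] is true
  rollout bucket = 26: 99 == 26 is false
  A/B group = control: C == control is false
  user opted into beta: no → false
  global kill-switch active: yes → true
  internal user: yes → true
  A/B group ∈ {A, C, control}: C is in the set → true
  account age < 2261 days: 1850 < 2261 is true
  app build number between 819 and 863: 161 in [819, 863] is false
Combine:
[1.3] false AND false = false
[1] true AND true AND false = false
[2.3.1] exactly-one(false, false) = false
[2.3] NOT false = true
[2] true AND true AND true = true
[3.2.1] false OR true = true
[3.2] NOT true = false
[3.3.1.1.1] true OR true = true
[3.3.1.1] NOT true = false
[3.3.1] NOT false = true
[3.3] NOT true = false
[3] false AND false AND false = false
[4] true → false = false
[root] false OR true OR false OR false = true
Overall: true → enabled

Enabled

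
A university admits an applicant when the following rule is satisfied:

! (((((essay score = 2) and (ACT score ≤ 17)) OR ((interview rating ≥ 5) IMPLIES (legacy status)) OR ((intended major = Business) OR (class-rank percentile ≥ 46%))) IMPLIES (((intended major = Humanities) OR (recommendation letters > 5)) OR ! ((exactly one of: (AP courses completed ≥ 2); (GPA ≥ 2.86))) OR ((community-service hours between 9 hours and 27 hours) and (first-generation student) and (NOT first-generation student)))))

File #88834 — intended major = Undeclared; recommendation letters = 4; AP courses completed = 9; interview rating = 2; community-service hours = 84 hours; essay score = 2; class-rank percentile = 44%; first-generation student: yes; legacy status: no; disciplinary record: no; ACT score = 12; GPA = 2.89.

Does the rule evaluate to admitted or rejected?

Atomic conditions:
  essay score = 2: 2 == 2 is true
  ACT score ≤ 17: 12 ≤ 17 is true
  interview rating ≥ 5: 2 ≥ 5 is false
  legacy status: no → false
  intended major = Business: Undeclared == Business is false
  class-rank percentile ≥ 46%: 44 ≥ 46 is false
  intended major = Humanities: Undeclared == Humanities is false
  recommendation letters > 5: 4 > 5 is false
  AP courses completed ≥ 2: 9 ≥ 2 is true
  GPA ≥ 2.86: 2.89 ≥ 2.86 is true
  community-service hours between 9 hours and 27 hours: 84 in [9, 27] is false
  first-generation student: yes → true
  NOT first-generation student: yes → false
Combine:
[1.1.1] true AND true = true
[1.1.2] false → false (antecedent false ⇒ implication holds) = true
[1.1.3] false OR false = false
[1.1] true OR true OR false = true
[1.2.1] false OR false = false
[1.2.2.1] exactly-one(true, true) = false
[1.2.2] NOT false = true
[1.2.3] false AND true AND false = false
[1.2] false OR true OR false = true
[1] true → true = true
[root] NOT true = false
Overall: false → rejected

Rejected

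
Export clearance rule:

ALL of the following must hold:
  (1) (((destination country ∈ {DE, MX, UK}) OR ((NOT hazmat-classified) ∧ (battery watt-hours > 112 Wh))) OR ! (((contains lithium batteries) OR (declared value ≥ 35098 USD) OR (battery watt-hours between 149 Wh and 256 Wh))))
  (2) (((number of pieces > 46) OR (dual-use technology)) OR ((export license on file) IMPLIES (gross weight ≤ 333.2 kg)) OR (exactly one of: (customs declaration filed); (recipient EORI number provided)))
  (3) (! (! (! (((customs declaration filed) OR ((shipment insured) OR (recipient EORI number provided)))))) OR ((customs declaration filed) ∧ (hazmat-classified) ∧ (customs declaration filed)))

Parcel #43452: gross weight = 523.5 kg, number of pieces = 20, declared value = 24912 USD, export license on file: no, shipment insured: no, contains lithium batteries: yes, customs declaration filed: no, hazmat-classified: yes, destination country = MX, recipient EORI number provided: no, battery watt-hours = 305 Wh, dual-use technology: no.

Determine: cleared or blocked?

Cleared

Atomic conditions:
  destination country ∈ {DE, MX, UK}: MX is in the set → true
  NOT hazmat-classified: yes → false
  battery watt-hours > 112 Wh: 305 > 112 is true
  contains lithium batteries: yes → true
  declared value ≥ 35098 USD: 24912 ≥ 35098 is false
  battery watt-hours between 149 Wh and 256 Wh: 305 in [149, 256] is false
  number of pieces > 46: 20 > 46 is false
  dual-use technology: no → false
  export license on file: no → false
  gross weight ≤ 333.2 kg: 523.5 ≤ 333.2 is false
  customs declaration filed: no → false
  recipient EORI number provided: no → false
  shipment insured: no → false
  hazmat-classified: yes → true
Combine:
[1.1.2] false AND true = false
[1.1] true OR false = true
[1.2.1] true OR false OR false = true
[1.2] NOT true = false
[1] true OR false = true
[2.1] false OR false = false
[2.2] false → false (antecedent false ⇒ implication holds) = true
[2.3] exactly-one(false, false) = false
[2] false OR true OR false = true
[3.1.1.1.1.2] false OR false = false
[3.1.1.1.1] false OR false = false
[3.1.1.1] NOT false = true
[3.1.1] NOT true = false
[3.1] NOT false = true
[3.2] false AND true AND false = false
[3] true OR false = true
[root] true AND true AND true = true
Overall: true → cleared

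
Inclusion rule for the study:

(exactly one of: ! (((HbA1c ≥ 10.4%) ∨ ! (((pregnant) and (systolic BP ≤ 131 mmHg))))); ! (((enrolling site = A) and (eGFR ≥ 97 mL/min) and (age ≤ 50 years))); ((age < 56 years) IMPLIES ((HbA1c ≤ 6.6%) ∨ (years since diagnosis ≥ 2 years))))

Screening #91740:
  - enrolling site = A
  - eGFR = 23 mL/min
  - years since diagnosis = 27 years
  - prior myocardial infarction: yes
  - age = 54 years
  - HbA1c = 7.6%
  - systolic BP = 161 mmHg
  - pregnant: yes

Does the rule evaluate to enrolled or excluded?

Atomic conditions:
  HbA1c ≥ 10.4%: 7.6 ≥ 10.4 is false
  pregnant: yes → true
  systolic BP ≤ 131 mmHg: 161 ≤ 131 is false
  enrolling site = A: A == A is true
  eGFR ≥ 97 mL/min: 23 ≥ 97 is false
  age ≤ 50 years: 54 ≤ 50 is false
  age < 56 years: 54 < 56 is true
  HbA1c ≤ 6.6%: 7.6 ≤ 6.6 is false
  years since diagnosis ≥ 2 years: 27 ≥ 2 is true
Combine:
[1.1.2.1] true AND false = false
[1.1.2] NOT false = true
[1.1] false OR true = true
[1] NOT true = false
[2.1] true AND false AND false = false
[2] NOT false = true
[3.2] false OR true = true
[3] true → true = true
[root] exactly-one(false, true, true) = false
Overall: false → excluded

Excluded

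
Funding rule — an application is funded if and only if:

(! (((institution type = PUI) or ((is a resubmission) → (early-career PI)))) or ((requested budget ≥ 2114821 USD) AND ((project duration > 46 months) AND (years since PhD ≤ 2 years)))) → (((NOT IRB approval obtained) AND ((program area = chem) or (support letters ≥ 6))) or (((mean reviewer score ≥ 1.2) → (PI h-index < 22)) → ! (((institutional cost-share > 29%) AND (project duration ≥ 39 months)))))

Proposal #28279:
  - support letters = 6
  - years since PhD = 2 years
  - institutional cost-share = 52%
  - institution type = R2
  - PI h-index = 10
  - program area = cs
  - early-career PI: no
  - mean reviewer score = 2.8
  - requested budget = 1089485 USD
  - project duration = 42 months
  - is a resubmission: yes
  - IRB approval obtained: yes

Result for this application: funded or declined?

Atomic conditions:
  institution type = PUI: R2 == PUI is false
  is a resubmission: yes → true
  early-career PI: no → false
  requested budget ≥ 2114821 USD: 1089485 ≥ 2114821 is false
  project duration > 46 months: 42 > 46 is false
  years since PhD ≤ 2 years: 2 ≤ 2 is true
  NOT IRB approval obtained: yes → false
  program area = chem: cs == chem is false
  support letters ≥ 6: 6 ≥ 6 is true
  mean reviewer score ≥ 1.2: 2.8 ≥ 1.2 is true
  PI h-index < 22: 10 < 22 is true
  institutional cost-share > 29%: 52 > 29 is true
  project duration ≥ 39 months: 42 ≥ 39 is true
Combine:
[1.1.1.2] true → false = false
[1.1.1] false OR false = false
[1.1] NOT false = true
[1.2.2] false AND true = false
[1.2] false AND false = false
[1] true OR false = true
[2.1.2] false OR true = true
[2.1] false AND true = false
[2.2.1] true → true = true
[2.2.2.1] true AND true = true
[2.2.2] NOT true = false
[2.2] true → false = false
[2] false OR false = false
[root] true → false = false
Overall: false → declined

Declined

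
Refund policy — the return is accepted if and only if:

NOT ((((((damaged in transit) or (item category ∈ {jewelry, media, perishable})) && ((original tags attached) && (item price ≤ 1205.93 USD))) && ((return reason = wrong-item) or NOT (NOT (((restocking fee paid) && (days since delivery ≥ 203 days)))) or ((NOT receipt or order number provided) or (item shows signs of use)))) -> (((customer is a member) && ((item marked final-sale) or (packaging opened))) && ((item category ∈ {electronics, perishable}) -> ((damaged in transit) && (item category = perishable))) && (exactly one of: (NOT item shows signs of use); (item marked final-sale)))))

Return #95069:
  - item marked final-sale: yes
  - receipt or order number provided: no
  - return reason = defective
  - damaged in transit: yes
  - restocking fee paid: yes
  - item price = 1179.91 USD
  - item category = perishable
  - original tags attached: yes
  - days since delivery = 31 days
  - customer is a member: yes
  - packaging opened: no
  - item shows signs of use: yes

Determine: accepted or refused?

Refused

Atomic conditions:
  damaged in transit: yes → true
  item category ∈ {jewelry, media, perishable}: perishable is in the set → true
  original tags attached: yes → true
  item price ≤ 1205.93 USD: 1179.91 ≤ 1205.93 is true
  return reason = wrong-item: defective == wrong-item is false
  restocking fee paid: yes → true
  days since delivery ≥ 203 days: 31 ≥ 203 is false
  NOT receipt or order number provided: no → true
  item shows signs of use: yes → true
  customer is a member: yes → true
  item marked final-sale: yes → true
  packaging opened: no → false
  item category ∈ {electronics, perishable}: perishable is in the set → true
  item category = perishable: perishable == perishable is true
  NOT item shows signs of use: yes → false
Combine:
[1.1.1.1] true OR true = true
[1.1.1.2] true AND true = true
[1.1.1] true AND true = true
[1.1.2.2.1.1] true AND false = false
[1.1.2.2.1] NOT false = true
[1.1.2.2] NOT true = false
[1.1.2.3] true OR true = true
[1.1.2] false OR false OR true = true
[1.1] true AND true = true
[1.2.1.2] true OR false = true
[1.2.1] true AND true = true
[1.2.2.2] true AND true = true
[1.2.2] true → true = true
[1.2.3] exactly-one(false, true) = true
[1.2] true AND true AND true = true
[1] true → true = true
[root] NOT true = false
Overall: false → refused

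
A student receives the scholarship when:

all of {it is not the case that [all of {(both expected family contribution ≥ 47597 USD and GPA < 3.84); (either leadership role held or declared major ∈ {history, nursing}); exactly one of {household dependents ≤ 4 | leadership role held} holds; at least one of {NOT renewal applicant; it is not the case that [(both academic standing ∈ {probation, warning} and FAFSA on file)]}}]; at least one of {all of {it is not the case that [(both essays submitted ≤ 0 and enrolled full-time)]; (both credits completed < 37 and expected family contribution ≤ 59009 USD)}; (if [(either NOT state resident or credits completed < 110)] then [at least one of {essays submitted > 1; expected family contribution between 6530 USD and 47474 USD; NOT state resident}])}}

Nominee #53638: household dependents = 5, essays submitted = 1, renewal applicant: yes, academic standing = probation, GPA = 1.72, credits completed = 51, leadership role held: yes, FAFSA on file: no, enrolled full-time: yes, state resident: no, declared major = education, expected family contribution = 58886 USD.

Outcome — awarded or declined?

Declined

Atomic conditions:
  expected family contribution ≥ 47597 USD: 58886 ≥ 47597 is true
  GPA < 3.84: 1.72 < 3.84 is true
  leadership role held: yes → true
  declared major ∈ {history, nursing}: education is not in the set → false
  household dependents ≤ 4: 5 ≤ 4 is false
  NOT renewal applicant: yes → false
  academic standing ∈ {probation, warning}: probation is in the set → true
  FAFSA on file: no → false
  essays submitted ≤ 0: 1 ≤ 0 is false
  enrolled full-time: yes → true
  credits completed < 37: 51 < 37 is false
  expected family contribution ≤ 59009 USD: 58886 ≤ 59009 is true
  NOT state resident: no → true
  credits completed < 110: 51 < 110 is true
  essays submitted > 1: 1 > 1 is false
  expected family contribution between 6530 USD and 47474 USD: 58886 in [6530, 47474] is false
Combine:
[1.1.1] true AND true = true
[1.1.2] true OR false = true
[1.1.3] exactly-one(false, true) = true
[1.1.4.2.1] true AND false = false
[1.1.4.2] NOT false = true
[1.1.4] false OR true = true
[1.1] true AND true AND true AND true = true
[1] NOT true = false
[2.1.1.1] false AND true = false
[2.1.1] NOT false = true
[2.1.2] false AND true = false
[2.1] true AND false = false
[2.2.1] true OR true = true
[2.2.2] false OR false OR true = true
[2.2] true → true = true
[2] false OR true = true
[root] false AND true = false
Overall: false → declined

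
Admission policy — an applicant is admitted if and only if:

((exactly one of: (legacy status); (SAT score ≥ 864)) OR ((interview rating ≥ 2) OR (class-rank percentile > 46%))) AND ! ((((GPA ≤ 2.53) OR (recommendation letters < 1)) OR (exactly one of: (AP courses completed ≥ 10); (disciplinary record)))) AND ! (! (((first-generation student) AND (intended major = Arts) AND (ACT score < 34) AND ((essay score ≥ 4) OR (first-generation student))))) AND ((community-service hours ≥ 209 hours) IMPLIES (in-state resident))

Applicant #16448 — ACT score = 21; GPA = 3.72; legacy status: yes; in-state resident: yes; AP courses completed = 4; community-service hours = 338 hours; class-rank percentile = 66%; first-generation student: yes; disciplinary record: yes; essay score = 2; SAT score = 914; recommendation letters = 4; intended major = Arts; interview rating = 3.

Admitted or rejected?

Rejected

Atomic conditions:
  legacy status: yes → true
  SAT score ≥ 864: 914 ≥ 864 is true
  interview rating ≥ 2: 3 ≥ 2 is true
  class-rank percentile > 46%: 66 > 46 is true
  GPA ≤ 2.53: 3.72 ≤ 2.53 is false
  recommendation letters < 1: 4 < 1 is false
  AP courses completed ≥ 10: 4 ≥ 10 is false
  disciplinary record: yes → true
  first-generation student: yes → true
  intended major = Arts: Arts == Arts is true
  ACT score < 34: 21 < 34 is true
  essay score ≥ 4: 2 ≥ 4 is false
  community-service hours ≥ 209 hours: 338 ≥ 209 is true
  in-state resident: yes → true
Combine:
[1.1] exactly-one(true, true) = false
[1.2] true OR true = true
[1] false OR true = true
[2.1.1] false OR false = false
[2.1.2] exactly-one(false, true) = true
[2.1] false OR true = true
[2] NOT true = false
[3.1.1.4] false OR true = true
[3.1.1] true AND true AND true AND true = true
[3.1] NOT true = false
[3] NOT false = true
[4] true → true = true
[root] true AND false AND true AND true = false
Overall: false → rejected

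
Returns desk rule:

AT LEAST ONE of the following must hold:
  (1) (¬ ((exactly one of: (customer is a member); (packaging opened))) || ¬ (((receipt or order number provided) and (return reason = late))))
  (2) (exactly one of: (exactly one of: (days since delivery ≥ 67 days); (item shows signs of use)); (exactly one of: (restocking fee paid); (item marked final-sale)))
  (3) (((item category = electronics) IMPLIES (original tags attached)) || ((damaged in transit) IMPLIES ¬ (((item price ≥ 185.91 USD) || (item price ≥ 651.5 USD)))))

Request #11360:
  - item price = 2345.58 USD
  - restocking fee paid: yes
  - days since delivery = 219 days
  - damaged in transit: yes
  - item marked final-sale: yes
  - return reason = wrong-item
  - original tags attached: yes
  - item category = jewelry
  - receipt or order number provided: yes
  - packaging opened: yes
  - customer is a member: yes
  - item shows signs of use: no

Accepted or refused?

Atomic conditions:
  customer is a member: yes → true
  packaging opened: yes → true
  receipt or order number provided: yes → true
  return reason = late: wrong-item == late is false
  days since delivery ≥ 67 days: 219 ≥ 67 is true
  item shows signs of use: no → false
  restocking fee paid: yes → true
  item marked final-sale: yes → true
  item category = electronics: jewelry == electronics is false
  original tags attached: yes → true
  damaged in transit: yes → true
  item price ≥ 185.91 USD: 2345.58 ≥ 185.91 is true
  item price ≥ 651.5 USD: 2345.58 ≥ 651.5 is true
Combine:
[1.1.1] exactly-one(true, true) = false
[1.1] NOT false = true
[1.2.1] true AND false = false
[1.2] NOT false = true
[1] true OR true = true
[2.1] exactly-one(true, false) = true
[2.2] exactly-one(true, true) = false
[2] exactly-one(true, false) = true
[3.1] false → true (antecedent false ⇒ implication holds) = true
[3.2.2.1] true OR true = true
[3.2.2] NOT true = false
[3.2] true → false = false
[3] true OR false = true
[root] true OR true OR true = true
Overall: true → accepted

Accepted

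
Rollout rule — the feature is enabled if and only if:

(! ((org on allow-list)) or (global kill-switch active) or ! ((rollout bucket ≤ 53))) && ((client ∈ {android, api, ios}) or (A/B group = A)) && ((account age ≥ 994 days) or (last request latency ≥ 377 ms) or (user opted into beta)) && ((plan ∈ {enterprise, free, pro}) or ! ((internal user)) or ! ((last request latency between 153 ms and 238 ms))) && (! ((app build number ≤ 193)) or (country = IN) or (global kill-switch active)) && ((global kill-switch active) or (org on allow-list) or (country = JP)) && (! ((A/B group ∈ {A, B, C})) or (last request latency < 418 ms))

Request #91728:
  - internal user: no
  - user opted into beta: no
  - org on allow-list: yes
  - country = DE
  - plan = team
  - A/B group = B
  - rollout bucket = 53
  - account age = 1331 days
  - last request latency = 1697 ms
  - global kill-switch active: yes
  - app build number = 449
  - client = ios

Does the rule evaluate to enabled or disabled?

Disabled

Atomic conditions:
  org on allow-list: yes → true
  global kill-switch active: yes → true
  rollout bucket ≤ 53: 53 ≤ 53 is true
  client ∈ {android, api, ios}: ios is in the set → true
  A/B group = A: B == A is false
  account age ≥ 994 days: 1331 ≥ 994 is true
  last request latency ≥ 377 ms: 1697 ≥ 377 is true
  user opted into beta: no → false
  plan ∈ {enterprise, free, pro}: team is not in the set → false
  internal user: no → false
  last request latency between 153 ms and 238 ms: 1697 in [153, 238] is false
  app build number ≤ 193: 449 ≤ 193 is false
  country = IN: DE == IN is false
  country = JP: DE == JP is false
  A/B group ∈ {A, B, C}: B is in the set → true
  last request latency < 418 ms: 1697 < 418 is false
Combine:
[1.1] NOT true = false
[1.3] NOT true = false
[1] false OR true OR false = true
[2] true OR false = true
[3] true OR true OR false = true
[4.2] NOT false = true
[4.3] NOT false = true
[4] false OR true OR true = true
[5.1] NOT false = true
[5] true OR false OR true = true
[6] true OR true OR false = true
[7.1] NOT true = false
[7] false OR false = false
[root] true AND true AND true AND true AND true AND true AND false = false
Overall: false → disabled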